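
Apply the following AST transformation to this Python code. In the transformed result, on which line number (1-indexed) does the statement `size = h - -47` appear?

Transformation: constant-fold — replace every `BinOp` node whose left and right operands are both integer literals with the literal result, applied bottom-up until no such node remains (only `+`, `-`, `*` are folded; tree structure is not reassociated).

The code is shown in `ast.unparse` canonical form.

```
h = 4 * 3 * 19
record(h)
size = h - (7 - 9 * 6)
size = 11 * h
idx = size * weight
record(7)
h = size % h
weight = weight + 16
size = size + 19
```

3

Transformed code:
h = 228
record(h)
size = h - -47
size = 11 * h
idx = size * weight
record(7)
h = size % h
weight = weight + 16
size = size + 19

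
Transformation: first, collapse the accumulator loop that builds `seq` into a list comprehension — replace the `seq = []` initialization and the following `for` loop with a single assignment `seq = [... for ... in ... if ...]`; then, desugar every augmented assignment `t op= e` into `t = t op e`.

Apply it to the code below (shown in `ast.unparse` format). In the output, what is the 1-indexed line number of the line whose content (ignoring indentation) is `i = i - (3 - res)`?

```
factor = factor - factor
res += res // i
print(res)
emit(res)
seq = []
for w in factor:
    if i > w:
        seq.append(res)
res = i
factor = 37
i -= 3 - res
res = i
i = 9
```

8

Transformed code:
factor = factor - factor
res = res + res // i
print(res)
emit(res)
seq = [res for w in factor if i > w]
res = i
factor = 37
i = i - (3 - res)
res = i
i = 9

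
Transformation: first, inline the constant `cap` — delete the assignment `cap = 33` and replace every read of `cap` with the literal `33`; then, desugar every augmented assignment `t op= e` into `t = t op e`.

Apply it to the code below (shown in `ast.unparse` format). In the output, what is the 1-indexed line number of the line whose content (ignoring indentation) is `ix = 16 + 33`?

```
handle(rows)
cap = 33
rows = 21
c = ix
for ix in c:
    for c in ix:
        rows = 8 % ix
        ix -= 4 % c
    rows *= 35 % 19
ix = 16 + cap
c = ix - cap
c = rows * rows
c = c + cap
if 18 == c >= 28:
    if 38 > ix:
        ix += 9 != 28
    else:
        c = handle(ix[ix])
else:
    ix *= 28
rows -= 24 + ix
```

Transformed code:
handle(rows)
rows = 21
c = ix
for ix in c:
    for c in ix:
        rows = 8 % ix
        ix = ix - 4 % c
    rows = rows * (35 % 19)
ix = 16 + 33
c = ix - 33
c = rows * rows
c = c + 33
if 18 == c >= 28:
    if 38 > ix:
        ix = ix + (9 != 28)
    else:
        c = handle(ix[ix])
else:
    ix = ix * 28
rows = rows - (24 + ix)

9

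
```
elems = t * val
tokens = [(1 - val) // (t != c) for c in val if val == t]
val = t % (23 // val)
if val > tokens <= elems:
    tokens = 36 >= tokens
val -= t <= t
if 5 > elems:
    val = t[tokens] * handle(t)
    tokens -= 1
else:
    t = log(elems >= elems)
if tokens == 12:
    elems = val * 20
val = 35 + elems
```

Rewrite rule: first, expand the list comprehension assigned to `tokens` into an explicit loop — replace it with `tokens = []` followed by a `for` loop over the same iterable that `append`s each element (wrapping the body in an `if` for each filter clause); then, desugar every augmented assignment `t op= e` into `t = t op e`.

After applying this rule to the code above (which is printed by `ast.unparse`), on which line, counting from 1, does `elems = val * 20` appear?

Transformed code:
elems = t * val
tokens = []
for c in val:
    if val == t:
        tokens.append((1 - val) // (t != c))
val = t % (23 // val)
if val > tokens <= elems:
    tokens = 36 >= tokens
val = val - (t <= t)
if 5 > elems:
    val = t[tokens] * handle(t)
    tokens = tokens - 1
else:
    t = log(elems >= elems)
if tokens == 12:
    elems = val * 20
val = 35 + elems

16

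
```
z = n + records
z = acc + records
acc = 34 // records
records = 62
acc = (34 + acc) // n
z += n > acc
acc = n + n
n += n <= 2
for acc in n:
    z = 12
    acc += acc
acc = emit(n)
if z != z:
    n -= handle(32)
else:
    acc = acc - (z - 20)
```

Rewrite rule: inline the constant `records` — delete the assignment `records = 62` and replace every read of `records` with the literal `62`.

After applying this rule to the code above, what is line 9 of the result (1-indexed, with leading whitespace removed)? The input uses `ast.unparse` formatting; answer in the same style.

z = 12

Transformed code:
z = n + 62
z = acc + 62
acc = 34 // 62
acc = (34 + acc) // n
z += n > acc
acc = n + n
n += n <= 2
for acc in n:
    z = 12
    acc += acc
acc = emit(n)
if z != z:
    n -= handle(32)
else:
    acc = acc - (z - 20)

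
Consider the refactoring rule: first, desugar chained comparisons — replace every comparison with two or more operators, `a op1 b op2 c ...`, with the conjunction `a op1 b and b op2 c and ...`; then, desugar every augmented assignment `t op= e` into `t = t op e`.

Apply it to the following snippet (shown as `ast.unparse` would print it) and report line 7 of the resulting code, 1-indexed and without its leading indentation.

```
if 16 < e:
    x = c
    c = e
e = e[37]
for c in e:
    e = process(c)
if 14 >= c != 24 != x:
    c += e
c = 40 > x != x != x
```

Transformed code:
if 16 < e:
    x = c
    c = e
e = e[37]
for c in e:
    e = process(c)
if 14 >= c and c != 24 and (24 != x):
    c = c + e
c = 40 > x and x != x and (x != x)

if 14 >= c and c != 24 and (24 != x):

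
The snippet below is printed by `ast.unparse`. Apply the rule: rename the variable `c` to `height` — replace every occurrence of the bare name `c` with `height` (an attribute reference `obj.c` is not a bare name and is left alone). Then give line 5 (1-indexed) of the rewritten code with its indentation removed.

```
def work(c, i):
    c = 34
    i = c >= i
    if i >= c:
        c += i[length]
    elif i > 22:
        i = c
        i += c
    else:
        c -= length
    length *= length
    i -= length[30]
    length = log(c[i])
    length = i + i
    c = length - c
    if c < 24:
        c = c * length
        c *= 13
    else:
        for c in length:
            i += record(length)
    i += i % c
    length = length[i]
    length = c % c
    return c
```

Transformed code:
def work(height, i):
    height = 34
    i = height >= i
    if i >= height:
        height += i[length]
    elif i > 22:
        i = height
        i += height
    else:
        height -= length
    length *= length
    i -= length[30]
    length = log(height[i])
    length = i + i
    height = length - height
    if height < 24:
        height = height * length
        height *= 13
    else:
        for height in length:
            i += record(length)
    i += i % height
    length = length[i]
    length = height % height
    return height

height += i[length]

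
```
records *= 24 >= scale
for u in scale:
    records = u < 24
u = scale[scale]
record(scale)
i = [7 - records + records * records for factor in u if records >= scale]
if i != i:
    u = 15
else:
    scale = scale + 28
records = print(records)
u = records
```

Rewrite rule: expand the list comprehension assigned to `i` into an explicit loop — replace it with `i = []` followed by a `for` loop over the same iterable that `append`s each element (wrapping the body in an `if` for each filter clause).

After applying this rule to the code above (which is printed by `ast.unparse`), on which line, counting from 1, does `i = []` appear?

6

Transformed code:
records *= 24 >= scale
for u in scale:
    records = u < 24
u = scale[scale]
record(scale)
i = []
for factor in u:
    if records >= scale:
        i.append(7 - records + records * records)
if i != i:
    u = 15
else:
    scale = scale + 28
records = print(records)
u = records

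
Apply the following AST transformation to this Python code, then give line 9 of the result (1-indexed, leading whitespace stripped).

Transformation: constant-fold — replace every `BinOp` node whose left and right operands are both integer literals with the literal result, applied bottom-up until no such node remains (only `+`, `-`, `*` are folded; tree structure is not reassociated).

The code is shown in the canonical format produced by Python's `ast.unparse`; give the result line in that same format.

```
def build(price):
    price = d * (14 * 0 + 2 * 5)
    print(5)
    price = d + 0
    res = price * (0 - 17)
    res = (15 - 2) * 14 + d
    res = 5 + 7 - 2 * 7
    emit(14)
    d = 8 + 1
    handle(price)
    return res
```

d = 9

Transformed code:
def build(price):
    price = d * 10
    print(5)
    price = d + 0
    res = price * -17
    res = 182 + d
    res = -2
    emit(14)
    d = 9
    handle(price)
    return res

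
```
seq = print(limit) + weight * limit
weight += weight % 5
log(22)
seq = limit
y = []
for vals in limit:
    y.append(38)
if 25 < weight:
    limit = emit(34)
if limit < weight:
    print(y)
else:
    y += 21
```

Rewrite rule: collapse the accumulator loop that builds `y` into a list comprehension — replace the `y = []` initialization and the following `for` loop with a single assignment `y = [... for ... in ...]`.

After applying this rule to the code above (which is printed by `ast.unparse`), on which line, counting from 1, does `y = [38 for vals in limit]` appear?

Transformed code:
seq = print(limit) + weight * limit
weight += weight % 5
log(22)
seq = limit
y = [38 for vals in limit]
if 25 < weight:
    limit = emit(34)
if limit < weight:
    print(y)
else:
    y += 21

5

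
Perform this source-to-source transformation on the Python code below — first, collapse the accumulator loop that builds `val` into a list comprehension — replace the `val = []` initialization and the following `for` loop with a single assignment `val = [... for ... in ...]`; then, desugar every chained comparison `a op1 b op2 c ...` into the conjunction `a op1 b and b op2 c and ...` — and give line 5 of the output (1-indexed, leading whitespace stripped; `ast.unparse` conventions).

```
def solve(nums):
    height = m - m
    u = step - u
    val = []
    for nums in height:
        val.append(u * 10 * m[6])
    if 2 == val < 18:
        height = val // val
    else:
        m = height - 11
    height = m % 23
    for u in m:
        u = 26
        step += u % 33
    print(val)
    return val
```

if 2 == val and val < 18:

Transformed code:
def solve(nums):
    height = m - m
    u = step - u
    val = [u * 10 * m[6] for nums in height]
    if 2 == val and val < 18:
        height = val // val
    else:
        m = height - 11
    height = m % 23
    for u in m:
        u = 26
        step += u % 33
    print(val)
    return val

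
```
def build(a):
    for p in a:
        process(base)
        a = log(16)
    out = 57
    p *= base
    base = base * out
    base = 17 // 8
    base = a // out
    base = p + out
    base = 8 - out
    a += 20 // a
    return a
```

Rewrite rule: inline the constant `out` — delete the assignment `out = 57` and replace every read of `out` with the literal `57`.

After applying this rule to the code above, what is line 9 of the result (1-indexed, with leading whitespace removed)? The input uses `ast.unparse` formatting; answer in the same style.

base = p + 57

Transformed code:
def build(a):
    for p in a:
        process(base)
        a = log(16)
    p *= base
    base = base * 57
    base = 17 // 8
    base = a // 57
    base = p + 57
    base = 8 - 57
    a += 20 // a
    return a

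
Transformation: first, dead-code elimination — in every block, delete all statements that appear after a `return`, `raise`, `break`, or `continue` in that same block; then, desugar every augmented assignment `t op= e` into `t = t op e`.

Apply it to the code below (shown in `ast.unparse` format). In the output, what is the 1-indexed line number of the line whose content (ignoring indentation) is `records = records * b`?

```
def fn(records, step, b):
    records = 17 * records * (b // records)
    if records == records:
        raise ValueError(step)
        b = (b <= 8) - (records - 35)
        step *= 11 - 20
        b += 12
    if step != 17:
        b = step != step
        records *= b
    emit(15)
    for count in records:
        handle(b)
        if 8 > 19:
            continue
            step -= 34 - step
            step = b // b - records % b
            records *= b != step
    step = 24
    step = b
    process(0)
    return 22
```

Transformed code:
def fn(records, step, b):
    records = 17 * records * (b // records)
    if records == records:
        raise ValueError(step)
    if step != 17:
        b = step != step
        records = records * b
    emit(15)
    for count in records:
        handle(b)
        if 8 > 19:
            continue
    step = 24
    step = b
    process(0)
    return 22

7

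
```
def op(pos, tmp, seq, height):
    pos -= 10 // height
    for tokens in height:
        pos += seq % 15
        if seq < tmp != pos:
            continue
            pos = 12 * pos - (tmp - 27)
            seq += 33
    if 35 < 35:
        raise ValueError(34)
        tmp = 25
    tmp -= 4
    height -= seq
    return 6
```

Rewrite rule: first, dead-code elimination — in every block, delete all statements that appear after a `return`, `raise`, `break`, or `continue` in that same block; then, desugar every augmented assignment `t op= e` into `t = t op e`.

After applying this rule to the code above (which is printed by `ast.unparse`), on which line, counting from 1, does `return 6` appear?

Transformed code:
def op(pos, tmp, seq, height):
    pos = pos - 10 // height
    for tokens in height:
        pos = pos + seq % 15
        if seq < tmp != pos:
            continue
    if 35 < 35:
        raise ValueError(34)
    tmp = tmp - 4
    height = height - seq
    return 6

11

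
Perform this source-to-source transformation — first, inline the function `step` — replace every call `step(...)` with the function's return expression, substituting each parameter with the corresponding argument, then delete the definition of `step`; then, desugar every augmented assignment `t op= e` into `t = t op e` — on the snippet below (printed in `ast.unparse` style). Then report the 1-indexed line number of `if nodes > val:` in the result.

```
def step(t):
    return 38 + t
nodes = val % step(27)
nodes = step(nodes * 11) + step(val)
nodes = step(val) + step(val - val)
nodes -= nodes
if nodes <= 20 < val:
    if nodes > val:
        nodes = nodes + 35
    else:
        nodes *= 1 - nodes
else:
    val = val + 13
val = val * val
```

Transformed code:
nodes = val % (38 + 27)
nodes = 38 + nodes * 11 + (38 + val)
nodes = 38 + val + (38 + (val - val))
nodes = nodes - nodes
if nodes <= 20 < val:
    if nodes > val:
        nodes = nodes + 35
    else:
        nodes = nodes * (1 - nodes)
else:
    val = val + 13
val = val * val

6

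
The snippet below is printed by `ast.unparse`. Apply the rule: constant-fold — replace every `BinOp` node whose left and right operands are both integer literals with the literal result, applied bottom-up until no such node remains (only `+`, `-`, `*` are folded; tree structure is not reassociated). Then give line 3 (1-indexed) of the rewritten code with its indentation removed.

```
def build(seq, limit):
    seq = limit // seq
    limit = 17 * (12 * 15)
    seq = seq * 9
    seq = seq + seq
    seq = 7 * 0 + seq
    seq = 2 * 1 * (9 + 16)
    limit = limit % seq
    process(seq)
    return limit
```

limit = 3060

Transformed code:
def build(seq, limit):
    seq = limit // seq
    limit = 3060
    seq = seq * 9
    seq = seq + seq
    seq = 0 + seq
    seq = 50
    limit = limit % seq
    process(seq)
    return limit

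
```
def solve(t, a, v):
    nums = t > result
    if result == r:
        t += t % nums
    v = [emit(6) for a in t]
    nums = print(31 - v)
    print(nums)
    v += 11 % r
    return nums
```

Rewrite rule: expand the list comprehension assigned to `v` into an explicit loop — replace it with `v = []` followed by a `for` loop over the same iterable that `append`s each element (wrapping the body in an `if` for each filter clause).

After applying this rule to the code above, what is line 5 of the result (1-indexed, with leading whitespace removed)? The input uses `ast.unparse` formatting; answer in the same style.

Transformed code:
def solve(t, a, v):
    nums = t > result
    if result == r:
        t += t % nums
    v = []
    for a in t:
        v.append(emit(6))
    nums = print(31 - v)
    print(nums)
    v += 11 % r
    return nums

v = []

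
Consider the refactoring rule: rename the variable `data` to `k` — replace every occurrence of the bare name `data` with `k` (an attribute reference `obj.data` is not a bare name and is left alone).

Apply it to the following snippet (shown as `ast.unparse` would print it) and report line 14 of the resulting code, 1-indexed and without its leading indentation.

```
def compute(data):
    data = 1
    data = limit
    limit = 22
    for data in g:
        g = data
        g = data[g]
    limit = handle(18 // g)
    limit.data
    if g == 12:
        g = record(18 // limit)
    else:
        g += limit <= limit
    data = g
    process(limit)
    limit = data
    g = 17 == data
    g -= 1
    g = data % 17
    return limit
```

k = g

Transformed code:
def compute(k):
    k = 1
    k = limit
    limit = 22
    for k in g:
        g = k
        g = k[g]
    limit = handle(18 // g)
    limit.data
    if g == 12:
        g = record(18 // limit)
    else:
        g += limit <= limit
    k = g
    process(limit)
    limit = k
    g = 17 == k
    g -= 1
    g = k % 17
    return limit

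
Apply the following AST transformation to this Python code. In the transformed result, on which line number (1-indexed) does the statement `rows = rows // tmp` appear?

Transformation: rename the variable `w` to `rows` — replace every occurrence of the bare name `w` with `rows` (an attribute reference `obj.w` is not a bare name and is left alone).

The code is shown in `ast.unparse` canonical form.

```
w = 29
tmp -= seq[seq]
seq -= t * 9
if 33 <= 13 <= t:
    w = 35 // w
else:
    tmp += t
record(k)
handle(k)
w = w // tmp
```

10

Transformed code:
rows = 29
tmp -= seq[seq]
seq -= t * 9
if 33 <= 13 <= t:
    rows = 35 // rows
else:
    tmp += t
record(k)
handle(k)
rows = rows // tmp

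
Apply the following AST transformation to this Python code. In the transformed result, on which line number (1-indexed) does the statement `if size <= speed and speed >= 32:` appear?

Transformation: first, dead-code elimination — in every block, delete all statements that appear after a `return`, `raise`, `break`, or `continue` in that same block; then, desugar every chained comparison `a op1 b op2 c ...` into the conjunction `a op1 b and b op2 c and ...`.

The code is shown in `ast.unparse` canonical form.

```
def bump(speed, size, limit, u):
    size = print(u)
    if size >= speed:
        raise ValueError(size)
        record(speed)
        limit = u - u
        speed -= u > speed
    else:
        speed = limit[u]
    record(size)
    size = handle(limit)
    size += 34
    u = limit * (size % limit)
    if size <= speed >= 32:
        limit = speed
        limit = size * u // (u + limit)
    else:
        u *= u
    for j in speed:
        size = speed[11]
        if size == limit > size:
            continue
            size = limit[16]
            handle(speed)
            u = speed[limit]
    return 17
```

11

Transformed code:
def bump(speed, size, limit, u):
    size = print(u)
    if size >= speed:
        raise ValueError(size)
    else:
        speed = limit[u]
    record(size)
    size = handle(limit)
    size += 34
    u = limit * (size % limit)
    if size <= speed and speed >= 32:
        limit = speed
        limit = size * u // (u + limit)
    else:
        u *= u
    for j in speed:
        size = speed[11]
        if size == limit and limit > size:
            continue
    return 17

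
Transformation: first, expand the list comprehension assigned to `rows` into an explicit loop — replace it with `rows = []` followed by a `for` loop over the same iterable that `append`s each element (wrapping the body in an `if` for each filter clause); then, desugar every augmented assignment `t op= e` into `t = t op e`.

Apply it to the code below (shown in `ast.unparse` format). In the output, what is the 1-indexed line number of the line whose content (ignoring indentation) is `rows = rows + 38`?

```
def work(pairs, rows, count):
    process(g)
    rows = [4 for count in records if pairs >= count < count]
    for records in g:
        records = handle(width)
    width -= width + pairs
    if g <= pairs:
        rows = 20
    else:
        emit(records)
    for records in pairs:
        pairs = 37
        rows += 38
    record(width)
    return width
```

16

Transformed code:
def work(pairs, rows, count):
    process(g)
    rows = []
    for count in records:
        if pairs >= count < count:
            rows.append(4)
    for records in g:
        records = handle(width)
    width = width - (width + pairs)
    if g <= pairs:
        rows = 20
    else:
        emit(records)
    for records in pairs:
        pairs = 37
        rows = rows + 38
    record(width)
    return width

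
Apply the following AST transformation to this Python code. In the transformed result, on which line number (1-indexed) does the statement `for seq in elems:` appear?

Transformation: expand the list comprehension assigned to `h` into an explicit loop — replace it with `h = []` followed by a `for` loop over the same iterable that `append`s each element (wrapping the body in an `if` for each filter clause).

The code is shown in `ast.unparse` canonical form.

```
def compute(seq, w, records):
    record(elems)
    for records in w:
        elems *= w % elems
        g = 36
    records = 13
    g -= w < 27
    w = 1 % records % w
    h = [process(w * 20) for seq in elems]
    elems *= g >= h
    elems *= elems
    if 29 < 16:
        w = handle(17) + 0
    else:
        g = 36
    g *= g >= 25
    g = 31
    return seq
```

Transformed code:
def compute(seq, w, records):
    record(elems)
    for records in w:
        elems *= w % elems
        g = 36
    records = 13
    g -= w < 27
    w = 1 % records % w
    h = []
    for seq in elems:
        h.append(process(w * 20))
    elems *= g >= h
    elems *= elems
    if 29 < 16:
        w = handle(17) + 0
    else:
        g = 36
    g *= g >= 25
    g = 31
    return seq

10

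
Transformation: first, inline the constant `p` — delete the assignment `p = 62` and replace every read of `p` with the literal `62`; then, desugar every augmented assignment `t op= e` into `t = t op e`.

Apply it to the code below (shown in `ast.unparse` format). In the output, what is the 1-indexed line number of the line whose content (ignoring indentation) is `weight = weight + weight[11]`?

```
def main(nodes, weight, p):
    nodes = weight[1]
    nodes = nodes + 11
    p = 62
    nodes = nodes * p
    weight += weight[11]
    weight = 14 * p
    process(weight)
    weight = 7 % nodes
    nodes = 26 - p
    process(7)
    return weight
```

Transformed code:
def main(nodes, weight, p):
    nodes = weight[1]
    nodes = nodes + 11
    nodes = nodes * 62
    weight = weight + weight[11]
    weight = 14 * 62
    process(weight)
    weight = 7 % nodes
    nodes = 26 - 62
    process(7)
    return weight

5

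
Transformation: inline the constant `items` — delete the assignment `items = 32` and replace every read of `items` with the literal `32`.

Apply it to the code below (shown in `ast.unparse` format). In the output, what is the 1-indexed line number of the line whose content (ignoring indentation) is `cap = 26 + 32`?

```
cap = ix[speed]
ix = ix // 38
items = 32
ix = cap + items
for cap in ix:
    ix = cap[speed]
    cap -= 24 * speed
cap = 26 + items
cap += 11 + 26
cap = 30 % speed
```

7

Transformed code:
cap = ix[speed]
ix = ix // 38
ix = cap + 32
for cap in ix:
    ix = cap[speed]
    cap -= 24 * speed
cap = 26 + 32
cap += 11 + 26
cap = 30 % speed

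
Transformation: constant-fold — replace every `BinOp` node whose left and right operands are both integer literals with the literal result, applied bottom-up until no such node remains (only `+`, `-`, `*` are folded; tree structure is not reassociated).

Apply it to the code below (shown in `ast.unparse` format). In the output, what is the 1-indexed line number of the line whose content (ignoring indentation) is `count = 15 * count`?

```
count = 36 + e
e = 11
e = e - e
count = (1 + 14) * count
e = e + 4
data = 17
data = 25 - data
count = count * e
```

4

Transformed code:
count = 36 + e
e = 11
e = e - e
count = 15 * count
e = e + 4
data = 17
data = 25 - data
count = count * e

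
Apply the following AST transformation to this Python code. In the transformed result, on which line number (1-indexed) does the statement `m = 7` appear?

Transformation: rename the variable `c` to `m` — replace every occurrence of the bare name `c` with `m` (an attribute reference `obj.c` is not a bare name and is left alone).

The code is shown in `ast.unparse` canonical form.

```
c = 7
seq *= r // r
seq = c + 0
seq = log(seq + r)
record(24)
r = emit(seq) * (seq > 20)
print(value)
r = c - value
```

1

Transformed code:
m = 7
seq *= r // r
seq = m + 0
seq = log(seq + r)
record(24)
r = emit(seq) * (seq > 20)
print(value)
r = m - value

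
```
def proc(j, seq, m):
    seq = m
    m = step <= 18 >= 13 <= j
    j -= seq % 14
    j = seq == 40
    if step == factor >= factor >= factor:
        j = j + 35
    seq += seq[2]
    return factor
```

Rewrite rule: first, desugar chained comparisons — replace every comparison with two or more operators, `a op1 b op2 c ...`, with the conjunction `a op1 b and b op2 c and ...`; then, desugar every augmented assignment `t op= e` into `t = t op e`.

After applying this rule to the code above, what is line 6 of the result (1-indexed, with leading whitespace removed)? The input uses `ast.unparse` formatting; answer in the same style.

Transformed code:
def proc(j, seq, m):
    seq = m
    m = step <= 18 and 18 >= 13 and (13 <= j)
    j = j - seq % 14
    j = seq == 40
    if step == factor and factor >= factor and (factor >= factor):
        j = j + 35
    seq = seq + seq[2]
    return factor

if step == factor and factor >= factor and (factor >= factor):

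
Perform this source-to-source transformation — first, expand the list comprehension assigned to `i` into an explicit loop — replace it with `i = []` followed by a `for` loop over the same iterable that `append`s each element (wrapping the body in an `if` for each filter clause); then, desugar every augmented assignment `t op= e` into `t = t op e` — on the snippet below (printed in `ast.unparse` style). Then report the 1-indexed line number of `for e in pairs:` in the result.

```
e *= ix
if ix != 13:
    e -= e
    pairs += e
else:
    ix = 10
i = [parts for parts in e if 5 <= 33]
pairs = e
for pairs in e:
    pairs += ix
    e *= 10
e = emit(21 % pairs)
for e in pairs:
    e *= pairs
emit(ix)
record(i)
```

Transformed code:
e = e * ix
if ix != 13:
    e = e - e
    pairs = pairs + e
else:
    ix = 10
i = []
for parts in e:
    if 5 <= 33:
        i.append(parts)
pairs = e
for pairs in e:
    pairs = pairs + ix
    e = e * 10
e = emit(21 % pairs)
for e in pairs:
    e = e * pairs
emit(ix)
record(i)

16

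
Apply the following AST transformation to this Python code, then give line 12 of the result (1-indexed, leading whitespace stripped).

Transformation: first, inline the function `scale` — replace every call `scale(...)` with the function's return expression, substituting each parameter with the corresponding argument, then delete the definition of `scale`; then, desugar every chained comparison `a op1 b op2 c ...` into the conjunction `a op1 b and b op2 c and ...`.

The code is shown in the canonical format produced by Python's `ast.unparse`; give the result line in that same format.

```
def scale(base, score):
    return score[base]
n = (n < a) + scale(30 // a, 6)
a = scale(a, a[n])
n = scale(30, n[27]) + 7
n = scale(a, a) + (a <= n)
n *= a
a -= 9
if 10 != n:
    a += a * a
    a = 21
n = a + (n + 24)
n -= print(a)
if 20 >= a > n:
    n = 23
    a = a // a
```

if 20 >= a and a > n:

Transformed code:
n = (n < a) + 6[30 // a]
a = a[n][a]
n = n[27][30] + 7
n = a[a] + (a <= n)
n *= a
a -= 9
if 10 != n:
    a += a * a
    a = 21
n = a + (n + 24)
n -= print(a)
if 20 >= a and a > n:
    n = 23
    a = a // a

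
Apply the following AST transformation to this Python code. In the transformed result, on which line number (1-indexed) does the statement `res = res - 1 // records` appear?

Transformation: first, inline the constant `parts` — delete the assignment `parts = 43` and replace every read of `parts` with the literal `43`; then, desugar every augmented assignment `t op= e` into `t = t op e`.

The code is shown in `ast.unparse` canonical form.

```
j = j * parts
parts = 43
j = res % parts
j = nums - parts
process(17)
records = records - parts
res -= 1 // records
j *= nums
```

Transformed code:
j = j * 43
j = res % 43
j = nums - 43
process(17)
records = records - 43
res = res - 1 // records
j = j * nums

6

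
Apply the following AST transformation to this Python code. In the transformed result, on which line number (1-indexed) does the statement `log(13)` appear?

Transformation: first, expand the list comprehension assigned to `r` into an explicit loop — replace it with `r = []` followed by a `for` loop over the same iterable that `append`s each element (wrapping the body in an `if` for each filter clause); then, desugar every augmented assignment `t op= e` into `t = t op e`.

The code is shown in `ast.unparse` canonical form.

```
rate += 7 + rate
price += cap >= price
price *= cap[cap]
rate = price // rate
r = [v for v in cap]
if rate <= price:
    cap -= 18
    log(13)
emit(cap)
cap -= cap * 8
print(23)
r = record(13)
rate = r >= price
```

Transformed code:
rate = rate + (7 + rate)
price = price + (cap >= price)
price = price * cap[cap]
rate = price // rate
r = []
for v in cap:
    r.append(v)
if rate <= price:
    cap = cap - 18
    log(13)
emit(cap)
cap = cap - cap * 8
print(23)
r = record(13)
rate = r >= price

10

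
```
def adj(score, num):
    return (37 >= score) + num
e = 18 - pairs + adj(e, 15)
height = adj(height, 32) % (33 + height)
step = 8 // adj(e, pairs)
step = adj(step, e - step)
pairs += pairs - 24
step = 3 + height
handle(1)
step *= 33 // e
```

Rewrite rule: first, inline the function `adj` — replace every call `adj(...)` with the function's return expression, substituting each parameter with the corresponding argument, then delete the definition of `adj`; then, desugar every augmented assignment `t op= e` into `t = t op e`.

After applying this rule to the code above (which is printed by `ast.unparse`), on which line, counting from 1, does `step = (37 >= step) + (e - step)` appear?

Transformed code:
e = 18 - pairs + ((37 >= e) + 15)
height = ((37 >= height) + 32) % (33 + height)
step = 8 // ((37 >= e) + pairs)
step = (37 >= step) + (e - step)
pairs = pairs + (pairs - 24)
step = 3 + height
handle(1)
step = step * (33 // e)

4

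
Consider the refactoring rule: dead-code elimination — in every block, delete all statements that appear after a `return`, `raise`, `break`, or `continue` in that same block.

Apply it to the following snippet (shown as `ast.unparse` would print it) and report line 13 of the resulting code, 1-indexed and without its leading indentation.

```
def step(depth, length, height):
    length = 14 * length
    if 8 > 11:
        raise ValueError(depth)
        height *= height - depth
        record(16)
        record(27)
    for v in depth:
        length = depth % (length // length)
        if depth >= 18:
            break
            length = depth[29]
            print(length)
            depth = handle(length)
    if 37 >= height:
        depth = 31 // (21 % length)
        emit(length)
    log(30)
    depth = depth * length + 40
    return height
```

Transformed code:
def step(depth, length, height):
    length = 14 * length
    if 8 > 11:
        raise ValueError(depth)
    for v in depth:
        length = depth % (length // length)
        if depth >= 18:
            break
    if 37 >= height:
        depth = 31 // (21 % length)
        emit(length)
    log(30)
    depth = depth * length + 40
    return height

depth = depth * length + 40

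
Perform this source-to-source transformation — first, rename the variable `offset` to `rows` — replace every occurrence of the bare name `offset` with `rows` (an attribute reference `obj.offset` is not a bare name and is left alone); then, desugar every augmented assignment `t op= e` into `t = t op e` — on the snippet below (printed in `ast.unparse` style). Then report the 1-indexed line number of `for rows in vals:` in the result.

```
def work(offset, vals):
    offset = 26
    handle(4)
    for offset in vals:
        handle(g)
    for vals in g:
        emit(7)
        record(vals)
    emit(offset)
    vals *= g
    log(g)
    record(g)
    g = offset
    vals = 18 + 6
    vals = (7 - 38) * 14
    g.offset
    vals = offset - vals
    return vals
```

4

Transformed code:
def work(rows, vals):
    rows = 26
    handle(4)
    for rows in vals:
        handle(g)
    for vals in g:
        emit(7)
        record(vals)
    emit(rows)
    vals = vals * g
    log(g)
    record(g)
    g = rows
    vals = 18 + 6
    vals = (7 - 38) * 14
    g.offset
    vals = rows - vals
    return vals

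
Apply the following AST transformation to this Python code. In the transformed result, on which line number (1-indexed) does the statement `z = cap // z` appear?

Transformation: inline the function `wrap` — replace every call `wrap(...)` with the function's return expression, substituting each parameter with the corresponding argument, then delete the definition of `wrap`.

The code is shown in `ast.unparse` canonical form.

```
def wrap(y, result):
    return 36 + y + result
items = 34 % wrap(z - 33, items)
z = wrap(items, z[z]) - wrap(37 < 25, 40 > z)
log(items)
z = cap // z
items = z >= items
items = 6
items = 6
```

Transformed code:
items = 34 % (36 + (z - 33) + items)
z = 36 + items + z[z] - (36 + (37 < 25) + (40 > z))
log(items)
z = cap // z
items = z >= items
items = 6
items = 6

4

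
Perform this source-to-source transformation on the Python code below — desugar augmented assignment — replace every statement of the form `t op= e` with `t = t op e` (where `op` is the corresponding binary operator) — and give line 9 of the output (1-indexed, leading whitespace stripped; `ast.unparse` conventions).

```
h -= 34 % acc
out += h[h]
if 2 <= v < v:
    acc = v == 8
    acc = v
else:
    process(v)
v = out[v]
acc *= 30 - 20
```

Transformed code:
h = h - 34 % acc
out = out + h[h]
if 2 <= v < v:
    acc = v == 8
    acc = v
else:
    process(v)
v = out[v]
acc = acc * (30 - 20)

acc = acc * (30 - 20)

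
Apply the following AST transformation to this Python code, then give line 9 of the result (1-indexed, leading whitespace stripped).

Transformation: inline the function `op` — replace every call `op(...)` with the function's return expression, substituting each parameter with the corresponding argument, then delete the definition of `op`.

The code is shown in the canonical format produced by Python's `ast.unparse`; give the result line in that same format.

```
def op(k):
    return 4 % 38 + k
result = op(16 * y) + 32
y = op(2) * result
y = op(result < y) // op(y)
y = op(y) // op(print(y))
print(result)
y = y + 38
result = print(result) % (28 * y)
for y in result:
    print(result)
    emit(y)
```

print(result)

Transformed code:
result = 4 % 38 + 16 * y + 32
y = (4 % 38 + 2) * result
y = (4 % 38 + (result < y)) // (4 % 38 + y)
y = (4 % 38 + y) // (4 % 38 + print(y))
print(result)
y = y + 38
result = print(result) % (28 * y)
for y in result:
    print(result)
    emit(y)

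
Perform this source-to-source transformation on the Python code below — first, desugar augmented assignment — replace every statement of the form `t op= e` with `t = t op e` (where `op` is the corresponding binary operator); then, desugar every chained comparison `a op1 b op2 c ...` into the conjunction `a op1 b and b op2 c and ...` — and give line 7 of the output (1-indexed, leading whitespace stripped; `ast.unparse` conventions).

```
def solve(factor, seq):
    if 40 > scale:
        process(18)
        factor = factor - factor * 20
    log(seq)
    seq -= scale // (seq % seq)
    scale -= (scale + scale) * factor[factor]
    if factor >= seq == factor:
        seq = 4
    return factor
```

Transformed code:
def solve(factor, seq):
    if 40 > scale:
        process(18)
        factor = factor - factor * 20
    log(seq)
    seq = seq - scale // (seq % seq)
    scale = scale - (scale + scale) * factor[factor]
    if factor >= seq and seq == factor:
        seq = 4
    return factor

scale = scale - (scale + scale) * factor[factor]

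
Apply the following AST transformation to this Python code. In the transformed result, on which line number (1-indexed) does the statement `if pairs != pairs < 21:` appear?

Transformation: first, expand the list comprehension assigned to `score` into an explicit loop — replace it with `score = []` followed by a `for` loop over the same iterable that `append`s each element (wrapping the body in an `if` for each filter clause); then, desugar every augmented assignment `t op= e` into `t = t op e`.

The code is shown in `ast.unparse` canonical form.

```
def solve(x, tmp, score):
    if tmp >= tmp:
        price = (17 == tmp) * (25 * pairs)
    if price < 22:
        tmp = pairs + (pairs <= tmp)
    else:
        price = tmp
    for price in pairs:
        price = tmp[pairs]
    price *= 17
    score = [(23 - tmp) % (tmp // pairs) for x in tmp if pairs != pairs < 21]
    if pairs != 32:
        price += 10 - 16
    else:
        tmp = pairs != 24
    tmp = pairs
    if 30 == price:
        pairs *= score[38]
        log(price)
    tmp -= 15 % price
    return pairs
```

13

Transformed code:
def solve(x, tmp, score):
    if tmp >= tmp:
        price = (17 == tmp) * (25 * pairs)
    if price < 22:
        tmp = pairs + (pairs <= tmp)
    else:
        price = tmp
    for price in pairs:
        price = tmp[pairs]
    price = price * 17
    score = []
    for x in tmp:
        if pairs != pairs < 21:
            score.append((23 - tmp) % (tmp // pairs))
    if pairs != 32:
        price = price + (10 - 16)
    else:
        tmp = pairs != 24
    tmp = pairs
    if 30 == price:
        pairs = pairs * score[38]
        log(price)
    tmp = tmp - 15 % price
    return pairs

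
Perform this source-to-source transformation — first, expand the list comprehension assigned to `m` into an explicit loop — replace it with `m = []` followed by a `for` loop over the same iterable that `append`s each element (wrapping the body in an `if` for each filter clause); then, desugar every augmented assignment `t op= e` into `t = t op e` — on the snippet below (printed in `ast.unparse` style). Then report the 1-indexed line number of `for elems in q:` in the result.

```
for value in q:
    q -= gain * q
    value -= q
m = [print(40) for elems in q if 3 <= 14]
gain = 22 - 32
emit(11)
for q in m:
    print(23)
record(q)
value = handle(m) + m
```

Transformed code:
for value in q:
    q = q - gain * q
    value = value - q
m = []
for elems in q:
    if 3 <= 14:
        m.append(print(40))
gain = 22 - 32
emit(11)
for q in m:
    print(23)
record(q)
value = handle(m) + m

5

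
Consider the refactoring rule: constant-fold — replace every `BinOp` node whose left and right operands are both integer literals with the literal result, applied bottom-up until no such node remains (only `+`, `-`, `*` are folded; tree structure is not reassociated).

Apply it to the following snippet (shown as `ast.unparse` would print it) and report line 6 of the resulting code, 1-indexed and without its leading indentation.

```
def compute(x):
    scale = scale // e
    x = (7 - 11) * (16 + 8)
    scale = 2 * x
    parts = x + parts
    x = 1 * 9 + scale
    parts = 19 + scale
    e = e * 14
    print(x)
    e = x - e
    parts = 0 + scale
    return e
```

x = 9 + scale

Transformed code:
def compute(x):
    scale = scale // e
    x = -96
    scale = 2 * x
    parts = x + parts
    x = 9 + scale
    parts = 19 + scale
    e = e * 14
    print(x)
    e = x - e
    parts = 0 + scale
    return e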